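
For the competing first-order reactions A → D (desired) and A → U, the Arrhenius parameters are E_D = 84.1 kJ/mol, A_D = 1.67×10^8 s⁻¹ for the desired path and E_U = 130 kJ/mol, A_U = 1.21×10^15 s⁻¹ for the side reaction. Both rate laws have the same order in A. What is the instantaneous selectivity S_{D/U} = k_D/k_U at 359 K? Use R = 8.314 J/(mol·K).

Since both paths have the same order in A, the concentration cancels and S_{D/U} = k_D/k_U = (A_D/A_U)·exp[(E_U−E_D)/(RT)].
(E_U−E_D)/(RT) = (130−84.1)×10³/(8.314×359) = 45900/2985 = 15.38.
k_D/k_U = (1.67×10^8/1.21×10^15)·exp(15.38) = 1.380×10^-7 × 4.772×10^6 = 0.659.
Since E_D < E_U, lowering the temperature improves selectivity toward D.

0.659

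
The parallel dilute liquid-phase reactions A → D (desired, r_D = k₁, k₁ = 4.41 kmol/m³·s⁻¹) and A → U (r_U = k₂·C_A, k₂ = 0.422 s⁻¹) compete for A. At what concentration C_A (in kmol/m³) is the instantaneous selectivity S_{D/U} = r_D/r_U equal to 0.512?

20.4 kmol/m³

S_{D/U} = (k₁/k₂)·C_A⁻¹ ⇒ C_A = (S·k₂/k₁)^(-1).
= (0.512×0.422/4.41)^(-1) = (0.04899)^(-1) = 20.4 kmol/m³.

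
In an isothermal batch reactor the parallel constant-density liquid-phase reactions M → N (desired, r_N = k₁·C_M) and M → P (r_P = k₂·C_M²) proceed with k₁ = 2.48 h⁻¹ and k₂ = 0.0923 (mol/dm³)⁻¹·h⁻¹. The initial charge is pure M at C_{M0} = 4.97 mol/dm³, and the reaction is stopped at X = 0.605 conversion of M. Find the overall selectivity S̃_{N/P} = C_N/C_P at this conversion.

C_M = C_{M0}(1−X) = 1.963 mol/dm³.
Along a PFR/batch, dC_N/dC_M = −r_N/(r_N+r_P) = −k₁/(k₁+k₂·C_M).
Integrating from C_{M0} to C_M: C_N = (2.48/0.0923)·ln[(2.48+0.0923·4.97)/(2.48+0.0923·1.96)] = 26.87·ln(2.939/2.661) = 2.665 mol/dm³.
C_P = (C_{M0}−C_M)−C_N = 0.3414 mol/dm³; S̃_{N/P} = 2.665/0.3414 = 7.81.

7.81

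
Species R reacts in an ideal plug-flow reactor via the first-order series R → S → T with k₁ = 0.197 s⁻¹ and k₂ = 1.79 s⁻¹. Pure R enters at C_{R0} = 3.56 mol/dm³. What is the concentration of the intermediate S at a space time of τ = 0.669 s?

The intermediate concentration in a first-order A→B→C sequence is C_S = k₁C_{R0}(e^(−k₁τ) − e^(−k₂τ))/(k₂−k₁).
e^(−k₁τ) = e^(−0.197×0.669) = e^(−0.1318) = 0.8765; e^(−k₂τ) = e^(−1.198) = 0.3019.
C_S = 0.197×3.56/(1.79−0.197) × (0.8765−0.3019) = 0.4403×0.5746 = 0.2530 mol/dm³.

0.253 mol/dm³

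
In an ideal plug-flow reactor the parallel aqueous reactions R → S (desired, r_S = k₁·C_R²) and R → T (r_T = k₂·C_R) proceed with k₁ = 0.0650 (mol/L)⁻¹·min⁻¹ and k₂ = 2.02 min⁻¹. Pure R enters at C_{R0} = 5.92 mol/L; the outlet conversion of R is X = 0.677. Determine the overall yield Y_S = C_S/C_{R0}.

C_R = C_{R0}(1−X) = 1.912 mol/L.
Along a PFR/batch, dC_T/dC_R = −r_T/(r_S+r_T) = −k₂/(k₂+k₁·C_R).
Integrating from C_{R0} to C_R: C_T = (2.02/0.0650)·ln[(2.02+0.0650·5.92)/(2.02+0.0650·1.91)] = 31.08·ln(2.405/2.144) = 3.563 mol/L.
Then C_S = (C_{R0}−C_R) − C_T = 4.008 − 3.563 = 0.4446 mol/L.
Y_S = C_S/C_{R0} = 0.4446/5.92 = 0.0751.

0.0751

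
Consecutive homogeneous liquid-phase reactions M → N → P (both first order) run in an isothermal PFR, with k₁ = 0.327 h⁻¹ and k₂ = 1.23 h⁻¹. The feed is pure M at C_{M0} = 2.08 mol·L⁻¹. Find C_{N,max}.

At the optimum, C_{N,max}/C_{M0} = (k₁/k₂)^[k₂/(k₂−k₁)].
= (0.327/1.23)^(1.23/(1.23−0.327)) = (0.2659)^(1.362) = 0.1645.
C_{N,max} = 0.1645×2.08 = 0.342 mol·L⁻¹.

0.342 mol·L⁻¹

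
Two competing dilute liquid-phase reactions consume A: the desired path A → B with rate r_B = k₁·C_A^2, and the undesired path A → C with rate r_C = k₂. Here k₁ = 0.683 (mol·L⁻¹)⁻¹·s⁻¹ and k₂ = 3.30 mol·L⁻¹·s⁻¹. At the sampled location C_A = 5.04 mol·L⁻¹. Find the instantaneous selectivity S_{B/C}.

5.26

S_{B/C} = r_B/r_C = (k₁·C_A^2)/(k₂) = (k₁/k₂)·C_A^2.
= (0.683×5.040^2) / (3.30) = 17.35/3.300 = 5.26.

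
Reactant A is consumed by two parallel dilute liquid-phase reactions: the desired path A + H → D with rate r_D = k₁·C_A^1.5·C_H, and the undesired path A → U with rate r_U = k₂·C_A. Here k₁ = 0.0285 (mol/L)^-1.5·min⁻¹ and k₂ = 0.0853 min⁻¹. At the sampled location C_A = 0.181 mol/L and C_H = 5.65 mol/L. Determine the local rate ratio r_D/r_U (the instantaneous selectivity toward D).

S_{D/U} = r_D/r_U = (k₁·C_A^1.5·C_H)/(k₂·C_A) = (k₁/k₂)·C_A^0.5·C_H.
= (0.0285×0.1810^1.5×5.650) / (0.0853×0.1810) = 0.01240/0.01544 = 0.803.

0.803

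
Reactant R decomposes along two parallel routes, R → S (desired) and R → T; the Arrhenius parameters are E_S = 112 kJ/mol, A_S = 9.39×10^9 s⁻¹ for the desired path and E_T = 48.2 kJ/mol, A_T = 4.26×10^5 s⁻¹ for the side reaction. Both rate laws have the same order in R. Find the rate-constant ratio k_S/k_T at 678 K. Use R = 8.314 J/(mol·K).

0.268

With equal orders, S_{S/T} = k_S/k_T = (A_S/A_T)·exp[(E_T−E_S)/(RT)].
(E_T−E_S)/(RT) = (48.2−112)×10³/(8.314×678) = -63800/5637 = -11.32.
k_S/k_T = (9.39×10^9/4.26×10^5)·exp(-11.32) = 22042 × 1.215×10^-5 = 0.268.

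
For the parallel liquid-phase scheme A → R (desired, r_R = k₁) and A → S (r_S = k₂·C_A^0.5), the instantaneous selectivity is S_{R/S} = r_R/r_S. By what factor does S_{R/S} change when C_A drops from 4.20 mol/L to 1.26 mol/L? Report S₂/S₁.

1.83

S_{R/S} = (k₁/k₂)·C_A^-0.5, so S₂/S₁ = (C_{A,2}/C_{A,1})^-0.5.
= (1.26/4.20)^(-0.5) = (0.3000)^(-0.5) = 1.83.
Selectivity toward R rises as C_A falls — low-concentration operation is favoured.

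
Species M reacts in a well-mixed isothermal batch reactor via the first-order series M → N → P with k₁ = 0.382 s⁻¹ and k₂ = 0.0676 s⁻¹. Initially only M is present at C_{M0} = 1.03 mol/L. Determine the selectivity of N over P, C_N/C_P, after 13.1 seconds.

Solving the coupled first-order balances gives C_N(t) = [k₁/(k₂−k₁)]·C_{M0}·(e^(−k₁t) − e^(−k₂t)).
e^(−k₁t) = e^(−0.382×13.1) = e^(−5.004) = 0.006710; e^(−k₂t) = e^(−0.8856) = 0.4125.
C_N = 0.382×1.03/(0.0676−0.382) × (0.006710−0.4125) = (-1.251)×(-0.4058) = 0.5078 mol/L.
C_M = C_{M0}e^(−k₁t) = 0.006911 mol/L, so C_P = C_{M0}−C_M−C_N = 0.5153 mol/L; C_N/C_P = 0.986.

0.986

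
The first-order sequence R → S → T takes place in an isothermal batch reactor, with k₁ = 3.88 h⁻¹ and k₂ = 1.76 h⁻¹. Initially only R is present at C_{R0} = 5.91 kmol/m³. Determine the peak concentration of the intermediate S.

At the optimum, C_{S,max}/C_{R0} = (k₁/k₂)^[k₂/(k₂−k₁)].
= (3.88/1.76)^(1.76/(1.76−3.88)) = (2.205)^(-0.8302) = 0.5188.
C_{S,max} = 0.5188×5.91 = 3.07 kmol/m³.

3.07 kmol/m³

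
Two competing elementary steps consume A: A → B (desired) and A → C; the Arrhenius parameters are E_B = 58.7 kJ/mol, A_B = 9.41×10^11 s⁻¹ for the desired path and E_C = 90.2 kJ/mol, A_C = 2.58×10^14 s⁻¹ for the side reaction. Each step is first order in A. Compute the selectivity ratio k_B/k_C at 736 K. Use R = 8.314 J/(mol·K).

0.628

k_B/k_C = (A_B/A_C)·exp[−(E_B−E_C)/(RT)] = (A_B/A_C)·exp[(E_C−E_B)/(RT)].
(E_C−E_B)/(RT) = (90.2−58.7)×10³/(8.314×736) = 31500/6119 = 5.148.
k_B/k_C = (9.41×10^11/2.58×10^14)·exp(5.148) = 0.003647 × 172.1 = 0.628.
Since E_B < E_C, lowering the temperature improves selectivity toward B.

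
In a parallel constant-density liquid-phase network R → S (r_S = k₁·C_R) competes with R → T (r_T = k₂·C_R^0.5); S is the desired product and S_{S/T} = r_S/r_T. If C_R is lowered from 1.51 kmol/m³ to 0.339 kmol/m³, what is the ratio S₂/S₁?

0.474

S_{S/T} = (k₁/k₂)·C_R^0.5, so S₂/S₁ = (C_{R,2}/C_{R,1})^0.5.
= (0.339/1.51)^0.5 = (0.2245)^0.5 = 0.474.
Selectivity toward S falls as C_R falls — high-concentration operation is favoured.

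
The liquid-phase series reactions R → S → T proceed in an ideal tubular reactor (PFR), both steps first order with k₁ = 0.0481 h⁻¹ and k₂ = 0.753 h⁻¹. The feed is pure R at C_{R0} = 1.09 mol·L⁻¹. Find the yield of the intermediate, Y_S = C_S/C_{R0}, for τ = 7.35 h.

0.0476

For first-order series with pure R initially, C_S(τ) = k₁C_{R0}/(k₂−k₁)·(e^(−k₁τ) − e^(−k₂τ)).
e^(−k₁τ) = e^(−0.0481×7.35) = e^(−0.3535) = 0.7022; e^(−k₂τ) = e^(−5.535) = 0.003948.
C_S = 0.0481×1.09/(0.753−0.0481) × (0.7022−0.003948) = 0.07438×0.6983 = 0.05193 mol·L⁻¹.
Y_S = C_S/C_{R0} = 0.05193/1.09 = 0.0476.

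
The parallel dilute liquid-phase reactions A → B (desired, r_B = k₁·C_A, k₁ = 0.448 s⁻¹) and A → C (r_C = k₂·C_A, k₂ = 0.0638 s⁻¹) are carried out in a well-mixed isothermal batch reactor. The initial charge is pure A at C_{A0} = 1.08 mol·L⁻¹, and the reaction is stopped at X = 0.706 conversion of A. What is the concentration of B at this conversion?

C_A = C_{A0}(1−X) = 0.3175 mol·L⁻¹.
Both paths are first order in A, so the instantaneous fraction to B is constant: dC_B/d(−C_A) = k₁/(k₁+k₂) = 0.8753.
C_B = 0.8753·(C_{A0}−C_A) = 0.8753×0.7625 = 0.667 mol·L⁻¹.

0.667 mol·L⁻¹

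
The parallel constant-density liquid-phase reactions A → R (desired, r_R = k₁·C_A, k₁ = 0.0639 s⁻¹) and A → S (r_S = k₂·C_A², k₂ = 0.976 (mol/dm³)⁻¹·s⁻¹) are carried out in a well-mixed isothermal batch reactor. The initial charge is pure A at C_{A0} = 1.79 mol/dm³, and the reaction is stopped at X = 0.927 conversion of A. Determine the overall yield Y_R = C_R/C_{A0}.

0.0822

C_A = C_{A0}(1−X) = 0.1307 mol/dm³.
Along a PFR/batch, dC_R/dC_A = −r_R/(r_R+r_S) = −k₁/(k₁+k₂·C_A).
Integrating from C_{A0} to C_A: C_R = (0.0639/0.976)·ln[(0.0639+0.976·1.79)/(0.0639+0.976·0.131)] = 0.06547·ln(1.811/0.1914) = 0.1471 mol/dm³.
Y_R = C_R/C_{A0} = 0.1471/1.79 = 0.0822.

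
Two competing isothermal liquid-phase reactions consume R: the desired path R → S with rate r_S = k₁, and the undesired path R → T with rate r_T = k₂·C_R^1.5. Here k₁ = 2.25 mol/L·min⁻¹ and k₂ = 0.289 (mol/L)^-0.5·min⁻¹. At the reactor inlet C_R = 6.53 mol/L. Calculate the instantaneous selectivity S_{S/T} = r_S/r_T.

0.467

S_{S/T} = r_S/r_T = (k₁)/(k₂·C_R^1.5) = (k₁/k₂)·C_R^-1.5.
= (2.25) / (0.289×6.530^1.5) = 2.250/4.822 = 0.467.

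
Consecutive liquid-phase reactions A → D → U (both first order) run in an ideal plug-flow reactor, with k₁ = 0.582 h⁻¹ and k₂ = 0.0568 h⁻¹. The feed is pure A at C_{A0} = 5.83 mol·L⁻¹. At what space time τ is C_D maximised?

For first-order series the maximum of C_D occurs at τ_opt = ln(k₂/k₁)/(k₂−k₁).
= ln(0.0568/0.582)/(0.0568−0.582) = ln(0.09759)/-0.5252 = -2.327/-0.5252 = 4.43 h.

4.43 h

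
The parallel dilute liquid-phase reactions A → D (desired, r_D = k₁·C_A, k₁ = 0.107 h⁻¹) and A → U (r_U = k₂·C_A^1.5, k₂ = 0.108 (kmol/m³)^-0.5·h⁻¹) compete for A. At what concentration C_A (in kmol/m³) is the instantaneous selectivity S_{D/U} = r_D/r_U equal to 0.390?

6.45 kmol/m³

S_{D/U} = (k₁/k₂)·C_A^-0.5 ⇒ C_A = (S·k₂/k₁)^(-2).
= (0.390×0.108/0.107)^(-2) = (0.3936)^(-2) = 6.45 kmol/m³.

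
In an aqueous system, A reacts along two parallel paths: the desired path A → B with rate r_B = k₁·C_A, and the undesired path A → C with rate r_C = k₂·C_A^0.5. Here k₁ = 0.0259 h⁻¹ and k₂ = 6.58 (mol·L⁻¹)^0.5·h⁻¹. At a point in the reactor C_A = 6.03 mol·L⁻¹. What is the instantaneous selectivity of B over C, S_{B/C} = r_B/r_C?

S_{B/C} = r_B/r_C = (k₁·C_A)/(k₂·C_A^0.5) = (k₁/k₂)·C_A^0.5.
= (0.0259×6.030) / (6.58×6.030^0.5) = 0.1562/16.16 = 0.00967.

0.00967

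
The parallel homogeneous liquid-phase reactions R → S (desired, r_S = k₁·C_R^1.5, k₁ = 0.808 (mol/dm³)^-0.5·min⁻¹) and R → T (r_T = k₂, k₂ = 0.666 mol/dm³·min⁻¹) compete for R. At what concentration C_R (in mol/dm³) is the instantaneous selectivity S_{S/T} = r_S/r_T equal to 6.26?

2.99 mol/dm³

S_{S/T} = (k₁/k₂)·C_R^1.5 ⇒ C_R = (S·k₂/k₁)^(1/1.5).
= (6.26×0.666/0.808)^(0.6667) = (5.160)^(0.6667) = 2.99 mol/dm³.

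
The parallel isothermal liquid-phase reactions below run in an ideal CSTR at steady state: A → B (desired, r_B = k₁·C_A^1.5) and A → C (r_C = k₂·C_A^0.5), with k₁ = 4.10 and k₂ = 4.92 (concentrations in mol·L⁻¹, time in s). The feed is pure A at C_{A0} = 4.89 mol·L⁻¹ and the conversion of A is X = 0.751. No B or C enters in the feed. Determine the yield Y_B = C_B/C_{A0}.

0.378

Exit C_A = C_{A0}(1−X) = 4.89×0.249 = 1.218 mol·L⁻¹.
Rates in a CSTR are evaluated at the outlet concentration: r_B = 4.10×1.218^1.5 = 5.509, r_C = 4.92×1.218^0.5 = 5.429.
Fraction of consumed A going to B: r_B/(r_B+r_C) = 0.5036.
C_B = 0.5036·C_{A0}·X = 0.5036×4.89×0.751 = 1.85 mol·L⁻¹; Y_B = C_B/C_{A0} = 0.378.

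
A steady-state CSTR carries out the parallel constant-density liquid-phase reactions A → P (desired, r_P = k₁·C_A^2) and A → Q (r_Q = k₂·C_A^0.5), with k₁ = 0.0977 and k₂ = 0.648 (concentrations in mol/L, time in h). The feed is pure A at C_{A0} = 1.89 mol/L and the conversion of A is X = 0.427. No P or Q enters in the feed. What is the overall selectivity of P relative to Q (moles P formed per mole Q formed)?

0.170

Exit C_A = C_{A0}(1−X) = 1.89×0.573 = 1.083 mol/L.
Rates in a CSTR are evaluated at the outlet concentration: r_P = 0.0977×1.083^2 = 0.1146, r_Q = 0.648×1.083^0.5 = 0.6743.
Overall selectivity = C_P/C_Q = r_Pτ/(r_Qτ) = r_P/r_Q = 0.170.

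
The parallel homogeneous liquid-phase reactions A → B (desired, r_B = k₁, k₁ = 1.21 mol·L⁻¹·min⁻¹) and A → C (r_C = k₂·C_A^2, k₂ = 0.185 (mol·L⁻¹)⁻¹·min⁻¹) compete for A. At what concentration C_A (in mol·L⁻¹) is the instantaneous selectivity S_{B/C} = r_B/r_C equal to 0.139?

S_{B/C} = (k₁/k₂)·C_A^-2 ⇒ C_A = (S·k₂/k₁)^(-0.5).
= (0.139×0.185/1.21)^(-0.5) = (0.02125)^(-0.5) = 6.86 mol·L⁻¹.

6.86 mol·L⁻¹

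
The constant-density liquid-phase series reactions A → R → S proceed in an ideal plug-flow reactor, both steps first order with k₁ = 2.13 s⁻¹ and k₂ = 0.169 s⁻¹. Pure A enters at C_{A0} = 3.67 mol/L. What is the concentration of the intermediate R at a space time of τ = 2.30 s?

Solving the coupled first-order balances gives C_R(τ) = [k₁/(k₂−k₁)]·C_{A0}·(e^(−k₁τ) − e^(−k₂τ)).
e^(−k₁τ) = e^(−2.13×2.30) = e^(−4.899) = 0.007454; e^(−k₂τ) = e^(−0.3887) = 0.6779.
C_R = 2.13×3.67/(0.169−2.13) × (0.007454−0.6779) = (-3.986)×(-0.6705) = 2.673 mol/L.

2.67 mol/L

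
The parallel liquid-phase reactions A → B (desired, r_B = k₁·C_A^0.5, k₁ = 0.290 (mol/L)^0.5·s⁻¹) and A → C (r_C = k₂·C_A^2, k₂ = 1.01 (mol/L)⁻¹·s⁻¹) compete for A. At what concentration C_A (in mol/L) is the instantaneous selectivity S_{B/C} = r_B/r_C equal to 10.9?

0.0885 mol/L

S_{B/C} = (k₁/k₂)·C_A^-1.5 ⇒ C_A = (S·k₂/k₁)^(1/(-1.5)).
= (10.9×1.01/0.290)^(-0.6667) = (37.96)^(-0.6667) = 0.0885 mol/L.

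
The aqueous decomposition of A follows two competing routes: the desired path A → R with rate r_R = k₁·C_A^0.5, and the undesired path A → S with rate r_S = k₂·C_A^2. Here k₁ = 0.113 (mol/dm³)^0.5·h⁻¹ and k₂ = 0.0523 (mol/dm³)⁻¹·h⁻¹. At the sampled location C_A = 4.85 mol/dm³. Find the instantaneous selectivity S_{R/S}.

0.202

S_{R/S} = r_R/r_S = (k₁·C_A^0.5)/(k₂·C_A^2) = (k₁/k₂)·C_A^-1.5.
= (0.113×4.850^0.5) / (0.0523×4.850^2) = 0.2489/1.230 = 0.202.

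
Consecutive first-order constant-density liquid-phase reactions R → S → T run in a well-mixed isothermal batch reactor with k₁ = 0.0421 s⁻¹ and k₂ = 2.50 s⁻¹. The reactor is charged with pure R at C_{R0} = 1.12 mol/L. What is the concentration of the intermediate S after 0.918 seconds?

For first-order series with pure R initially, C_S(t) = k₁C_{R0}/(k₂−k₁)·(e^(−k₁t) − e^(−k₂t)).
e^(−k₁t) = e^(−0.0421×0.918) = e^(−0.03865) = 0.9621; e^(−k₂t) = e^(−2.295) = 0.1008.
C_S = 0.0421×1.12/(2.50−0.0421) × (0.9621−0.1008) = 0.01918×0.8613 = 0.01652 mol/L.

0.0165 mol/L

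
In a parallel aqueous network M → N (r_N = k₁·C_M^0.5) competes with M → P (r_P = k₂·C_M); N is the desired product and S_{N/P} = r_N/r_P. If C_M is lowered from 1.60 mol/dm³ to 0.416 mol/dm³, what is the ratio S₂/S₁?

S_{N/P} = (k₁/k₂)·C_M^-0.5, so S₂/S₁ = (C_{M,2}/C_{M,1})^-0.5.
= (0.416/1.60)^(-0.5) = (0.2600)^(-0.5) = 1.96.
Selectivity toward N rises as C_M falls — low-concentration operation is favoured.

1.96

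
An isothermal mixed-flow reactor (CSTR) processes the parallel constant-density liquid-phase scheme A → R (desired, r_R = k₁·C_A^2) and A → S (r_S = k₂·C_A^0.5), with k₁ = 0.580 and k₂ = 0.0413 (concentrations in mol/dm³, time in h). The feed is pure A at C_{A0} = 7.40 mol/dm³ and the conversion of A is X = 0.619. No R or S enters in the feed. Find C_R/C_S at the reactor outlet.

66.5

Exit C_A = C_{A0}(1−X) = 7.40×0.381 = 2.819 mol/dm³.
Rates in a CSTR are evaluated at the outlet concentration: r_R = 0.580×2.819^2 = 4.610, r_S = 0.0413×2.819^0.5 = 0.06935.
Overall selectivity = C_R/C_S = r_Rτ/(r_Sτ) = r_R/r_S = 66.5.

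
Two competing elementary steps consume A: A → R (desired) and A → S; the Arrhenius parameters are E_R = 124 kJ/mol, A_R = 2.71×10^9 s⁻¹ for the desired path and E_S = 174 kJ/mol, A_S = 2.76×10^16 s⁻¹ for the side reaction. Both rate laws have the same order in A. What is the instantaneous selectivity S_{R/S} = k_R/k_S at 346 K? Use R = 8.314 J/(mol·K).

Since both paths have the same order in A, the concentration cancels and S_{R/S} = k_R/k_S = (A_R/A_S)·exp[(E_S−E_R)/(RT)].
(E_S−E_R)/(RT) = (174−124)×10³/(8.314×346) = 50000/2877 = 17.38.
k_R/k_S = (2.71×10^9/2.76×10^16)·exp(17.38) = 9.819×10^-8 × 3.537×10^7 = 3.47.
Since E_R < E_S, lowering the temperature improves selectivity toward R.

3.47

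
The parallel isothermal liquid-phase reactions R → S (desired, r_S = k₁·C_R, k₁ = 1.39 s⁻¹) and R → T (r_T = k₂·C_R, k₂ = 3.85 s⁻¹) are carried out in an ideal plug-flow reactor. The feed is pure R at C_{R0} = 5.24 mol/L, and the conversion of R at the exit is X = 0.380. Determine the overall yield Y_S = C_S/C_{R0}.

0.101

C_R = C_{R0}(1−X) = 3.249 mol/L.
Both paths are first order in R, so the instantaneous fraction to S is constant: dC_S/d(−C_R) = k₁/(k₁+k₂) = 0.2653.
C_S = 0.2653·(C_{R0}−C_R) = 0.2653×1.991 = 0.528 mol/L.
Y_S = C_S/C_{R0} = 0.5282/5.24 = 0.101.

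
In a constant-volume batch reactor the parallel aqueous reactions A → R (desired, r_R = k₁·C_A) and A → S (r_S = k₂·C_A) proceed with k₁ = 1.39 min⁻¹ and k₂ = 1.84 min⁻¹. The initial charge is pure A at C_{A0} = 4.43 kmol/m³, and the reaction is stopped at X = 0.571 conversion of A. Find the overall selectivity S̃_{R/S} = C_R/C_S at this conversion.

0.755

C_A = C_{A0}(1−X) = 1.900 kmol/m³.
Both paths are first order in A, so the instantaneous fraction to R is constant: dC_R/d(−C_A) = k₁/(k₁+k₂) = 0.4303.
C_R = 0.4303·(C_{A0}−C_A) = 0.4303×2.530 = 1.09 kmol/m³.
C_S = (C_{A0}−C_A)−C_R = 1.441 kmol/m³; S̃_{R/S} = 1.089/1.441 = 0.755.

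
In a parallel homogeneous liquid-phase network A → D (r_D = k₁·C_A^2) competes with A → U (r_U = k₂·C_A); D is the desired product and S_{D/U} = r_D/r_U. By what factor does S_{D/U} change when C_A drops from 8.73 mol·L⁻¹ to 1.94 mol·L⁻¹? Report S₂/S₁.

S_{D/U} = (k₁/k₂)·C_A, so S₂/S₁ = (C_{A,2}/C_{A,1}).
= 1.94/8.73 = 0.222.

0.222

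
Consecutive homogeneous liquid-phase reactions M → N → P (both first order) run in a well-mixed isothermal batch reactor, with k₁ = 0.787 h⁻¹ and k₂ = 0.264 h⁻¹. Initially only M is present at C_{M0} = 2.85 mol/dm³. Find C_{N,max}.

At the optimum, C_{N,max}/C_{M0} = (k₁/k₂)^[k₂/(k₂−k₁)].
= (0.787/0.264)^(0.264/(0.264−0.787)) = (2.981)^(-0.5048) = 0.5762.
C_{N,max} = 0.5762×2.85 = 1.64 mol/dm³.

1.64 mol/dm³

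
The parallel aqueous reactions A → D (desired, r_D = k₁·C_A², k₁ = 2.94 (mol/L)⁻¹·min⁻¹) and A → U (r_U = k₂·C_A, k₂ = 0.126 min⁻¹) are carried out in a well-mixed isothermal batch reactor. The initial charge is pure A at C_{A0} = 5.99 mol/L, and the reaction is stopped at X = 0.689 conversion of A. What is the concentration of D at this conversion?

C_A = C_{A0}(1−X) = 1.863 mol/L.
Along a PFR/batch, dC_U/dC_A = −r_U/(r_D+r_U) = −k₂/(k₂+k₁·C_A).
Integrating from C_{A0} to C_A: C_U = (0.126/2.94)·ln[(0.126+2.94·5.99)/(0.126+2.94·1.86)] = 0.04286·ln(17.74/5.603) = 0.04939 mol/L.
Then C_D = (C_{A0}−C_A) − C_U = 4.127 − 0.04939 = 4.078 mol/L.

4.08 mol/L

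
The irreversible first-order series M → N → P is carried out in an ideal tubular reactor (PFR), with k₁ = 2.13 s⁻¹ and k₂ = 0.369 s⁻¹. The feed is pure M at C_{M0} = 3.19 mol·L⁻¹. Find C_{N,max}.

For a first-order series the maximum intermediate yield is C_{N,max}/C_{M0} = (k₁/k₂)^[k₂/(k₂−k₁)].
= (2.13/0.369)^(0.369/(0.369−2.13)) = (5.772)^(-0.2095) = 0.6926.
C_{N,max} = 0.6926×3.19 = 2.21 mol·L⁻¹.

2.21 mol·L⁻¹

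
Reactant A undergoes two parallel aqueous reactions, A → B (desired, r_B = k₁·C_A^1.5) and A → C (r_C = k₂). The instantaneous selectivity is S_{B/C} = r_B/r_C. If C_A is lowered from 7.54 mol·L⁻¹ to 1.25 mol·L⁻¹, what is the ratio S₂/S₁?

S_{B/C} = (k₁/k₂)·C_A^1.5, so S₂/S₁ = (C_{A,2}/C_{A,1})^1.5.
= (1.25/7.54)^1.5 = (0.1658)^1.5 = 0.0675.

0.0675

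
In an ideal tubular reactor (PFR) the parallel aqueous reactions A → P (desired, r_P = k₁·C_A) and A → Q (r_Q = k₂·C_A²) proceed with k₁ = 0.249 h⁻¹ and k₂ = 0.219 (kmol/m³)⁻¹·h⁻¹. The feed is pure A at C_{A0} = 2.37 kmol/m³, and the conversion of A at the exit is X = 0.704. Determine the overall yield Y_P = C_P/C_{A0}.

C_A = C_{A0}(1−X) = 0.7015 kmol/m³.
Along a PFR/batch, dC_P/dC_A = −r_P/(r_P+r_Q) = −k₁/(k₁+k₂·C_A).
Integrating from C_{A0} to C_A: C_P = (0.249/0.219)·ln[(0.249+0.219·2.37)/(0.249+0.219·0.702)] = 1.137·ln(0.7680/0.4026) = 0.7343 kmol/m³.
Y_P = C_P/C_{A0} = 0.7343/2.37 = 0.310.

0.310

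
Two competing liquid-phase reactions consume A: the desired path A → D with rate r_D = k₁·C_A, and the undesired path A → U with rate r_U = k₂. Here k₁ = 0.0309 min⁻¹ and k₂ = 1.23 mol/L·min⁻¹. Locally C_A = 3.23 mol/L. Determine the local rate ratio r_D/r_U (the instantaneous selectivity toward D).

0.0811

S_{D/U} = r_D/r_U = (k₁·C_A)/(k₂) = (k₁/k₂)·C_A.
= (0.0309×3.230) / (1.23) = 0.09981/1.230 = 0.0811.
Since the desired path is higher order in A, keeping C_A high (PFR or concentrated feed) favours D.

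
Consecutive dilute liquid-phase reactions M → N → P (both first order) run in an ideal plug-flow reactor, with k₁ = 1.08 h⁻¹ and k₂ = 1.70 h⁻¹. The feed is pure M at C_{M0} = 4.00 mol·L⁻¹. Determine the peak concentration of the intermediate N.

1.15 mol·L⁻¹

At the optimum, C_{N,max}/C_{M0} = (k₁/k₂)^[k₂/(k₂−k₁)].
= (1.08/1.70)^(1.70/(1.70−1.08)) = (0.6353)^(2.742) = 0.2883.
C_{N,max} = 0.2883×4.00 = 1.15 mol·L⁻¹.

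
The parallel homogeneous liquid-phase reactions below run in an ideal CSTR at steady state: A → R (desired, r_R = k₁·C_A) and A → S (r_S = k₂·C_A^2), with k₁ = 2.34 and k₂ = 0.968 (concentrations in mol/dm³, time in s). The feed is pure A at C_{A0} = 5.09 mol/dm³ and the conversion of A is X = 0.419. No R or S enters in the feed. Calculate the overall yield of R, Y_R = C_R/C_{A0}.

0.188

Exit C_A = C_{A0}(1−X) = 5.09×0.581 = 2.957 mol/dm³.
Rates in a CSTR are evaluated at the outlet concentration: r_R = 2.34×2.957 = 6.920, r_S = 0.968×2.957^2 = 8.466.
Fraction of consumed A going to R: r_R/(r_R+r_S) = 0.4498.
C_R = 0.4498·C_{A0}·X = 0.4498×5.09×0.419 = 0.959 mol/dm³; Y_R = C_R/C_{A0} = 0.188.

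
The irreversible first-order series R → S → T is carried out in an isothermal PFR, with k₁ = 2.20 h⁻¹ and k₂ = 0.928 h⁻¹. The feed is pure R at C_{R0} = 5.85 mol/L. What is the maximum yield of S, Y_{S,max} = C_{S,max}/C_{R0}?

At the optimum, C_{S,max}/C_{R0} = (k₁/k₂)^[k₂/(k₂−k₁)].
= (2.20/0.928)^(0.928/(0.928−2.20)) = (2.371)^(-0.7296) = 0.5327.

0.533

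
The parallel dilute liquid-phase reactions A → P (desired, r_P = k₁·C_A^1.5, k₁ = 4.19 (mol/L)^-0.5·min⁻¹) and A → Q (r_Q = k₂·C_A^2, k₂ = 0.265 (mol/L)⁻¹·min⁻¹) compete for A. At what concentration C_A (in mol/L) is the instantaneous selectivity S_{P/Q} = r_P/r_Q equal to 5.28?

S_{P/Q} = (k₁/k₂)·C_A^-0.5 ⇒ C_A = (S·k₂/k₁)^(-2).
= (5.28×0.265/4.19)^(-2) = (0.3339)^(-2) = 8.97 mol/L.

8.97 mol/L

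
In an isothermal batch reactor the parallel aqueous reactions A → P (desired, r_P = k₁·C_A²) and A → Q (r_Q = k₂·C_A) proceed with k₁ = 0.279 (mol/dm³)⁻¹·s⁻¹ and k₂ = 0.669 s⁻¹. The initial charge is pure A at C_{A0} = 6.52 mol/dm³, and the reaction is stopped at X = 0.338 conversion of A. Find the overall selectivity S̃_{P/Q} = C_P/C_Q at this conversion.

C_A = C_{A0}(1−X) = 4.316 mol/dm³.
Along a PFR/batch, dC_Q/dC_A = −r_Q/(r_P+r_Q) = −k₂/(k₂+k₁·C_A).
Integrating from C_{A0} to C_A: C_Q = (0.669/0.279)·ln[(0.669+0.279·6.52)/(0.669+0.279·4.32)] = 2.398·ln(2.488/1.873) = 0.6806 mol/dm³.
Then C_P = (C_{A0}−C_A) − C_Q = 2.204 − 0.6806 = 1.523 mol/dm³.
S̃_{P/Q} = C_P/C_Q = 1.523/0.6806 = 2.24.

2.24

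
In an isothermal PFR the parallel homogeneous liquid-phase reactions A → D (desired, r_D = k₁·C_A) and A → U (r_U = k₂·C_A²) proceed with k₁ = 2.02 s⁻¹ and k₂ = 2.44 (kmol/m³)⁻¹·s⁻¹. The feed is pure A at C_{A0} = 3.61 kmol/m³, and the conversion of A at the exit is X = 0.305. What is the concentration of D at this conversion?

C_A = C_{A0}(1−X) = 2.509 kmol/m³.
Along a PFR/batch, dC_D/dC_A = −r_D/(r_D+r_U) = −k₁/(k₁+k₂·C_A).
Integrating from C_{A0} to C_A: C_D = (2.02/2.44)·ln[(2.02+2.44·3.61)/(2.02+2.44·2.51)] = 0.8279·ln(10.83/8.142) = 0.2361 kmol/m³.

0.236 kmol/m³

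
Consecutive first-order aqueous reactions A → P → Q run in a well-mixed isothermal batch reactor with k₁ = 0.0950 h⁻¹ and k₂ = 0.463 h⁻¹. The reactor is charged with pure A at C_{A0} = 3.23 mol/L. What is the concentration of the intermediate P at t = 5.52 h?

0.429 mol/L

For first-order series with pure A initially, C_P(t) = k₁C_{A0}/(k₂−k₁)·(e^(−k₁t) − e^(−k₂t)).
e^(−k₁t) = e^(−0.0950×5.52) = e^(−0.5244) = 0.5919; e^(−k₂t) = e^(−2.556) = 0.07763.
C_P = 0.0950×3.23/(0.463−0.0950) × (0.5919−0.07763) = 0.8338×0.5143 = 0.4288 mol/L.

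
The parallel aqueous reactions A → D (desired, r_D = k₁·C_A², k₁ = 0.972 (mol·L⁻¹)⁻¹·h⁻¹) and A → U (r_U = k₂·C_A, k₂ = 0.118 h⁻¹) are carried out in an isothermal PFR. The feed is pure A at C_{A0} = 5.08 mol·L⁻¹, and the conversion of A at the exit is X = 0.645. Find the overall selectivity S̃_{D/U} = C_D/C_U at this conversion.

C_A = C_{A0}(1−X) = 1.803 mol·L⁻¹.
Along a PFR/batch, dC_U/dC_A = −r_U/(r_D+r_U) = −k₂/(k₂+k₁·C_A).
Integrating from C_{A0} to C_A: C_U = (0.118/0.972)·ln[(0.118+0.972·5.08)/(0.118+0.972·1.80)] = 0.1214·ln(5.056/1.871) = 0.1207 mol·L⁻¹.
Then C_D = (C_{A0}−C_A) − C_U = 3.277 − 0.1207 = 3.156 mol·L⁻¹.
S̃_{D/U} = C_D/C_U = 3.156/0.1207 = 26.2.

26.2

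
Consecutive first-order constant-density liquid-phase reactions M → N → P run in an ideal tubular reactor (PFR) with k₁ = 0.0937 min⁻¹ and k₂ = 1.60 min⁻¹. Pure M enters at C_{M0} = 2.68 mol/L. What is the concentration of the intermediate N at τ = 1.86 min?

Solving the coupled first-order balances gives C_N(τ) = [k₁/(k₂−k₁)]·C_{M0}·(e^(−k₁τ) − e^(−k₂τ)).
e^(−k₁τ) = e^(−0.0937×1.86) = e^(−0.1743) = 0.8401; e^(−k₂τ) = e^(−2.976) = 0.05100.
C_N = 0.0937×2.68/(1.60−0.0937) × (0.8401−0.05100) = 0.1667×0.7891 = 0.1315 mol/L.

0.132 mol/L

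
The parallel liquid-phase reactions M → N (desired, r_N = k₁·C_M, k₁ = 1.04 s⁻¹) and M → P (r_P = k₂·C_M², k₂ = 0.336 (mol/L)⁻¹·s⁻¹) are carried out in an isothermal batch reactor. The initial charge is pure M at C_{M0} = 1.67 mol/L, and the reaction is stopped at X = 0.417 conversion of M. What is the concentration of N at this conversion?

0.489 mol/L

C_M = C_{M0}(1−X) = 0.9736 mol/L.
Along a PFR/batch, dC_N/dC_M = −r_N/(r_N+r_P) = −k₁/(k₁+k₂·C_M).
Integrating from C_{M0} to C_M: C_N = (1.04/0.336)·ln[(1.04+0.336·1.67)/(1.04+0.336·0.974)] = 3.095·ln(1.601/1.367) = 0.4890 mol/L.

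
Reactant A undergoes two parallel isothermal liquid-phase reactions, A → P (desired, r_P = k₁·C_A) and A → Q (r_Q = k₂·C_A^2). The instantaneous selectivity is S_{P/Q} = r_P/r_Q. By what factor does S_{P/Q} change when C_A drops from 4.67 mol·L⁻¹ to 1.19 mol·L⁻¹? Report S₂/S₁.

3.92

S_{P/Q} = (k₁/k₂)·C_A⁻¹, so S₂/S₁ = (C_{A,2}/C_{A,1})⁻¹.
= 4.67/1.19 = 3.92.
Selectivity toward P rises as C_A falls — low-concentration operation is favoured.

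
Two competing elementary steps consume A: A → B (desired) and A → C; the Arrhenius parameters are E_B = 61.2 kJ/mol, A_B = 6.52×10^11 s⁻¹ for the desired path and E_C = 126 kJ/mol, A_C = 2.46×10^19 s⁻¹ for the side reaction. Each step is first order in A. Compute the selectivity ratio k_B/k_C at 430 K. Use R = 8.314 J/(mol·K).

1.97

Since both paths have the same order in A, the concentration cancels and S_{B/C} = k_B/k_C = (A_B/A_C)·exp[(E_C−E_B)/(RT)].
(E_C−E_B)/(RT) = (126−61.2)×10³/(8.314×430) = 64800/3575 = 18.13.
k_B/k_C = (6.52×10^11/2.46×10^19)·exp(18.13) = 2.650×10^-8 × 7.446×10^7 = 1.97.
Since E_B < E_C, lowering the temperature improves selectivity toward B.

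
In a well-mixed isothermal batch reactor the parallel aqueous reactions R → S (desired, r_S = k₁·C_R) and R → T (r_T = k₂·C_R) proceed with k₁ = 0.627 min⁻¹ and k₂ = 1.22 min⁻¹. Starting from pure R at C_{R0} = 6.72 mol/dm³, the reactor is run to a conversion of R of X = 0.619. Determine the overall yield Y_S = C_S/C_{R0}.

C_R = C_{R0}(1−X) = 2.560 mol/dm³.
Both paths are first order in R, so the instantaneous fraction to S is constant: dC_S/d(−C_R) = k₁/(k₁+k₂) = 0.3395.
C_S = 0.3395·(C_{R0}−C_R) = 0.3395×4.160 = 1.41 mol/dm³.
Y_S = C_S/C_{R0} = 1.412/6.72 = 0.210.

0.210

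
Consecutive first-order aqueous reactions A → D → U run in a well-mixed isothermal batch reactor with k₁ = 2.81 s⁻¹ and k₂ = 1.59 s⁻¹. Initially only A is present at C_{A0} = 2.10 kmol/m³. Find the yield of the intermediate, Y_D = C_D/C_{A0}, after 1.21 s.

Solving the coupled first-order balances gives C_D(t) = [k₁/(k₂−k₁)]·C_{A0}·(e^(−k₁t) − e^(−k₂t)).
e^(−k₁t) = e^(−2.81×1.21) = e^(−3.400) = 0.03337; e^(−k₂t) = e^(−1.924) = 0.1460.
C_D = 2.81×2.10/(1.59−2.81) × (0.03337−0.1460) = (-4.837)×(-0.1127) = 0.5450 kmol/m³.
Y_D = C_D/C_{A0} = 0.5450/2.10 = 0.260.

0.260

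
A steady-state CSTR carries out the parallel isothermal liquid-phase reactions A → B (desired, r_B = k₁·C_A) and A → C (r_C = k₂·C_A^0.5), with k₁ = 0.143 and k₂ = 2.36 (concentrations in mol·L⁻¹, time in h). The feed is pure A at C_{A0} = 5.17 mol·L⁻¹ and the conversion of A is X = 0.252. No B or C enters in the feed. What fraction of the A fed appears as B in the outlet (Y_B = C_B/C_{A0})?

Exit C_A = C_{A0}(1−X) = 5.17×0.748 = 3.867 mol·L⁻¹.
In a CSTR the entire volume is at exit conditions, so r_B = 0.143×3.867 = 0.5530 and r_C = 2.36×3.867^0.5 = 4.641.
Fraction of consumed A going to B: r_B/(r_B+r_C) = 0.1065.
C_B = 0.1065·C_{A0}·X = 0.1065×5.17×0.252 = 0.139 mol·L⁻¹; Y_B = C_B/C_{A0} = 0.0268.

0.0268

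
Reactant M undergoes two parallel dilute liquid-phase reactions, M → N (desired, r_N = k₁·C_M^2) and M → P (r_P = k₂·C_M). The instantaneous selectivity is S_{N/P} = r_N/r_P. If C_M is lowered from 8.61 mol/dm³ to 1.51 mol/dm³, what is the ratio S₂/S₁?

S_{N/P} = (k₁/k₂)·C_M, so S₂/S₁ = (C_{M,2}/C_{M,1}).
= 1.51/8.61 = 0.175.

0.175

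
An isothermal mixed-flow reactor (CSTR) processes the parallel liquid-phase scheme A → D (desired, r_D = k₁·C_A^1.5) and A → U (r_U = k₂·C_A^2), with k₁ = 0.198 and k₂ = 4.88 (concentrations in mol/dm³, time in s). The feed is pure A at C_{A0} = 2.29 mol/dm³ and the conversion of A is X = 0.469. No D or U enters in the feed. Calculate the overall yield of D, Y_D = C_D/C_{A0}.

Exit C_A = C_{A0}(1−X) = 2.29×0.531 = 1.216 mol/dm³.
In a CSTR the entire volume is at exit conditions, so r_D = 0.198×1.216^1.5 = 0.2655 and r_U = 4.88×1.216^2 = 7.216.
Fraction of consumed A going to D: r_D/(r_D+r_U) = 0.03549.
C_D = 0.03549·C_{A0}·X = 0.03549×2.29×0.469 = 0.0381 mol/dm³; Y_D = C_D/C_{A0} = 0.0166.

0.0166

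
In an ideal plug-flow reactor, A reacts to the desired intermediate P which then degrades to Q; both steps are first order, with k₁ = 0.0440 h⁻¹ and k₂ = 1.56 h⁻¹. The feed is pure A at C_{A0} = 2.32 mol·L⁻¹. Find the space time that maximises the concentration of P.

The intermediate peaks when r₁ = r₂, i.e. k₁e^(−k₁τ) = k₂e^(−k₂τ), giving τ_opt = ln(k₂/k₁)/(k₂−k₁).
= ln(1.56/0.0440)/(1.56−0.0440) = ln(35.45)/1.516 = 3.568/1.516 = 2.35 h.

2.35 h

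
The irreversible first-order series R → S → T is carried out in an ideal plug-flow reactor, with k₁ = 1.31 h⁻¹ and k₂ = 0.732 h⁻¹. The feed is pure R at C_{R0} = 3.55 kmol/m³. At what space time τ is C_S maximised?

1.01 h

Setting dC_S/dτ = 0 gives τ_opt = ln(k₂/k₁)/(k₂−k₁).
= ln(0.732/1.31)/(0.732−1.31) = ln(0.5588)/-0.5780 = -0.5820/-0.5780 = 1.01 h.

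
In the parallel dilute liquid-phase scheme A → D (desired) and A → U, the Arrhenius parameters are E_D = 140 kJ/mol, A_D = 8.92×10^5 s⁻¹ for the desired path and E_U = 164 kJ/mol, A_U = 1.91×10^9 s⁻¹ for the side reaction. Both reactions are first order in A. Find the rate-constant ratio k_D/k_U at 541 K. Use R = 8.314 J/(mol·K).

k_D/k_U = (A_D/A_U)·exp[−(E_D−E_U)/(RT)] = (A_D/A_U)·exp[(E_U−E_D)/(RT)].
(E_U−E_D)/(RT) = (164−140)×10³/(8.314×541) = 24000/4498 = 5.336.
k_D/k_U = (8.92×10^5/1.91×10^9)·exp(5.336) = 4.670×10^-4 × 207.7 = 0.0970.
Since E_D < E_U, lowering the temperature improves selectivity toward D.

0.0970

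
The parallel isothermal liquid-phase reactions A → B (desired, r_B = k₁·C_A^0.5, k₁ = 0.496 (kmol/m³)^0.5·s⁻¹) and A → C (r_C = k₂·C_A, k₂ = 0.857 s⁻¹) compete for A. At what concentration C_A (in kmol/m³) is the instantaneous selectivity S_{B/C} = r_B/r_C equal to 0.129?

20.1 kmol/m³

S_{B/C} = (k₁/k₂)·C_A^-0.5 ⇒ C_A = (S·k₂/k₁)^(-2).
= (0.129×0.857/0.496)^(-2) = (0.2229)^(-2) = 20.1 kmol/m³.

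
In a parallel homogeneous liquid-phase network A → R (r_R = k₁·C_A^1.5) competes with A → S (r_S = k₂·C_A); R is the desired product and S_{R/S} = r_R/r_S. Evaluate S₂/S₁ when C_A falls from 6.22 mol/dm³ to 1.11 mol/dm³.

S_{R/S} = (k₁/k₂)·C_A^0.5, so S₂/S₁ = (C_{A,2}/C_{A,1})^0.5.
= (1.11/6.22)^0.5 = (0.1785)^0.5 = 0.422.

0.422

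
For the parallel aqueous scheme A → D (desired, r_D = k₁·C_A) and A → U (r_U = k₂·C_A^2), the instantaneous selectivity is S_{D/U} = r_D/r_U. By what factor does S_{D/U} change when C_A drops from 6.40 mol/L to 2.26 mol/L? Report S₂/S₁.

2.83

S_{D/U} = (k₁/k₂)·C_A⁻¹, so S₂/S₁ = (C_{A,2}/C_{A,1})⁻¹.
= 6.40/2.26 = 2.83.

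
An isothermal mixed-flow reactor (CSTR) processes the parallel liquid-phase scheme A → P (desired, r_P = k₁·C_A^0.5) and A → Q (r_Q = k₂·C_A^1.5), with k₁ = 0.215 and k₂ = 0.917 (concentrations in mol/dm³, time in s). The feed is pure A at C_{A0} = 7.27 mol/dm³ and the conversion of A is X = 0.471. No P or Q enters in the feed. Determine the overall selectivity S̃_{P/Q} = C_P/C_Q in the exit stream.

Exit C_A = C_{A0}(1−X) = 7.27×0.529 = 3.846 mol/dm³.
In a CSTR the entire volume is at exit conditions, so r_P = 0.215×3.846^0.5 = 0.4216 and r_Q = 0.917×3.846^1.5 = 6.916.
Overall selectivity = C_P/C_Q = r_Pτ/(r_Qτ) = r_P/r_Q = 0.0610.

0.0610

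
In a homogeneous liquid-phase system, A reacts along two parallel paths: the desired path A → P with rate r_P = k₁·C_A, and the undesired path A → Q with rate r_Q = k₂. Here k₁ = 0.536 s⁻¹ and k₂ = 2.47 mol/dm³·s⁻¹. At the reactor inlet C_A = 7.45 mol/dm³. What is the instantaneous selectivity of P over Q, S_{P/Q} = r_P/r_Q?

S_{P/Q} = r_P/r_Q = (k₁·C_A)/(k₂) = (k₁/k₂)·C_A.
= (0.536×7.450) / (2.47) = 3.993/2.470 = 1.62.

1.62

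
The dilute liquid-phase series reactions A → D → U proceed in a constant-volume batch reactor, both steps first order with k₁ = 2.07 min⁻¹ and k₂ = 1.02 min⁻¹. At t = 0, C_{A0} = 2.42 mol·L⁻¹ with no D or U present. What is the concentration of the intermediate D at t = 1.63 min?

For first-order series with pure A initially, C_D(t) = k₁C_{A0}/(k₂−k₁)·(e^(−k₁t) − e^(−k₂t)).
e^(−k₁t) = e^(−2.07×1.63) = e^(−3.374) = 0.03425; e^(−k₂t) = e^(−1.663) = 0.1896.
C_D = 2.07×2.42/(1.02−2.07) × (0.03425−0.1896) = (-4.771)×(-0.1554) = 0.7414 mol·L⁻¹.

0.741 mol·L⁻¹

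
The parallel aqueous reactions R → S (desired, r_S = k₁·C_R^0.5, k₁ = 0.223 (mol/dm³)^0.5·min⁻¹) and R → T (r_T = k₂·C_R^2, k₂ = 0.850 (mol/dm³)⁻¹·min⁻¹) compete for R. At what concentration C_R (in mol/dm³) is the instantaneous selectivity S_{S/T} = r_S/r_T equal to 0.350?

0.825 mol/dm³

S_{S/T} = (k₁/k₂)·C_R^-1.5 ⇒ C_R = (S·k₂/k₁)^(1/(-1.5)).
= (0.350×0.850/0.223)^(-0.6667) = (1.334)^(-0.6667) = 0.825 mol/dm³.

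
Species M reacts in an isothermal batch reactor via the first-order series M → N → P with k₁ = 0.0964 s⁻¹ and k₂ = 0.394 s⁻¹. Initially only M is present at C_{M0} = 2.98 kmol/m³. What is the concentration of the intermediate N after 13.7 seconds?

0.253 kmol/m³

The intermediate concentration in a first-order A→B→C sequence is C_N = k₁C_{M0}(e^(−k₁t) − e^(−k₂t))/(k₂−k₁).
e^(−k₁t) = e^(−0.0964×13.7) = e^(−1.321) = 0.2670; e^(−k₂t) = e^(−5.398) = 0.004527.
C_N = 0.0964×2.98/(0.394−0.0964) × (0.2670−0.004527) = 0.9653×0.2624 = 0.2533 kmol/m³.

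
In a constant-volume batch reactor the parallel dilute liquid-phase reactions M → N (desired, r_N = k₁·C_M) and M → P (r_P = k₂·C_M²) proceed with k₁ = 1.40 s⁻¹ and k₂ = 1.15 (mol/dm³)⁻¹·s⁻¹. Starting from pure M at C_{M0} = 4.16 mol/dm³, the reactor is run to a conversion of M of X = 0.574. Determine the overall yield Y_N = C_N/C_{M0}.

0.172

C_M = C_{M0}(1−X) = 1.772 mol/dm³.
Along a PFR/batch, dC_N/dC_M = −r_N/(r_N+r_P) = −k₁/(k₁+k₂·C_M).
Integrating from C_{M0} to C_M: C_N = (1.40/1.15)·ln[(1.40+1.15·4.16)/(1.40+1.15·1.77)] = 1.217·ln(6.184/3.438) = 0.7147 mol/dm³.
Y_N = C_N/C_{M0} = 0.7147/4.16 = 0.172.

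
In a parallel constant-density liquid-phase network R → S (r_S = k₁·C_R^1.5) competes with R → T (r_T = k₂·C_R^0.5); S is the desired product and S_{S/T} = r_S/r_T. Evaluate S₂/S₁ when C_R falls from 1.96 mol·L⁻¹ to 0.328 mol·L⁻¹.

S_{S/T} = (k₁/k₂)·C_R, so S₂/S₁ = (C_{R,2}/C_{R,1}).
= 0.328/1.96 = 0.167.

0.167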